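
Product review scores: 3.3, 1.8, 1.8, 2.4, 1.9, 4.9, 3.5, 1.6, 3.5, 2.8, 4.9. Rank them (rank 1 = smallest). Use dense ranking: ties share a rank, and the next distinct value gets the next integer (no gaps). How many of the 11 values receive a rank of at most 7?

Sorted (ascending): 1.6, 1.8, 1.8, 1.9, 2.4, 2.8, 3.3, 3.5, 3.5, 4.9, 4.9
The 2 values of 1.8 share dense rank 2.
The 2 values of 3.5 share dense rank 7.
The 2 values of 4.9 share dense rank 8.
Remaining distinct values take the next consecutive integers.
Ranks ≤ 7: {1, 2, 2, 3, 4, 5, 6, 7, 7} → 9 values.

9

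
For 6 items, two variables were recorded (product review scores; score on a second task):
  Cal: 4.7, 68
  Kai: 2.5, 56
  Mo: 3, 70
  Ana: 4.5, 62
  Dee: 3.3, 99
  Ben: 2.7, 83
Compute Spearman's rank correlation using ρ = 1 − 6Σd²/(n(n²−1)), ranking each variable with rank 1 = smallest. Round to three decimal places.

Ranks of variable 1: 6, 1, 3, 5, 4, 2
Ranks of variable 2: 3, 1, 4, 2, 6, 5
d = r₁ − r₂: 3, 0, -1, 3, -2, -3
d²: 9, 0, 1, 9, 4, 9; Σd² = 32
ρ = 1 − 6·32/(6·35) = 1 − 192/210 = 0.086

0.086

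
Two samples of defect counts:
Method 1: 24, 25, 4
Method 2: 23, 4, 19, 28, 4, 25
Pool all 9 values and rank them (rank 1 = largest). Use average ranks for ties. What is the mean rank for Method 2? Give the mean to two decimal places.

5.08

Sorted (descending): 28, 25, 25, 24, 23, 19, 4, 4, 4
The 2 values of 25 occupy positions 2–3 → average rank (2+3)/2 = 2.5.
The 3 values of 4 occupy positions 7–9 → average rank 8.
Method 2 values → pooled ranks: 23→5, 4→8, 19→6, 28→1, 4→8, 25→2.5
Mean rank = (5 + 8 + 6 + 1 + 8 + 2.5) / 6 = 5.08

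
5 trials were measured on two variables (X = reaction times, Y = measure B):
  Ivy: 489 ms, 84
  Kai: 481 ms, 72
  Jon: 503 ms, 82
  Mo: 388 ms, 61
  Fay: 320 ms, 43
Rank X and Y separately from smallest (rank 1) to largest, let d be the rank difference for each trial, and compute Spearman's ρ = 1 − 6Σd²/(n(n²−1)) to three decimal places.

Ranks of variable 1: 4, 3, 5, 2, 1
Ranks of variable 2: 5, 3, 4, 2, 1
d = r₁ − r₂: -1, 0, 1, 0, 0
d²: 1, 0, 1, 0, 0; Σd² = 2
ρ = 1 − 6·2/(5·24) = 1 − 12/120 = 0.900

0.900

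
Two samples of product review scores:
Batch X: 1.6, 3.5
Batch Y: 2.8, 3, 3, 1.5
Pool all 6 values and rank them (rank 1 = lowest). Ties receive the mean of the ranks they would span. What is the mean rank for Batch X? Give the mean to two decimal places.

Sorted (ascending): 1.5, 1.6, 2.8, 3, 3, 3.5
The 2 values of 3 occupy positions 4–5 → average rank (4+5)/2 = 4.5.
Batch X values → pooled ranks: 1.6→2, 3.5→6
Mean rank = (2 + 6) / 2 = 4.00

4.00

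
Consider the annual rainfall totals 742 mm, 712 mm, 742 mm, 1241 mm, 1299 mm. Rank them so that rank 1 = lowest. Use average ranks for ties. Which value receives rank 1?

712

Sorted (ascending): 712, 742, 742, 1241, 1299
The 2 values of 742 occupy positions 2–3 → average rank (2+3)/2 = 2.5.
Rank 1 → value 712.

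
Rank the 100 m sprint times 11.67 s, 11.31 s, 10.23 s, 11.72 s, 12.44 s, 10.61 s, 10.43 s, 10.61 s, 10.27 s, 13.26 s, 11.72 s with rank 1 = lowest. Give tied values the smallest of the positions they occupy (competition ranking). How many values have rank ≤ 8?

Sorted (ascending): 10.23, 10.27, 10.43, 10.61, 10.61, 11.31, 11.67, 11.72, 11.72, 12.44, 13.26
The 2 values of 10.61 occupy positions 4–5 → each gets rank 4.
The 2 values of 11.72 occupy positions 8–9 → each gets rank 8.
Ranks ≤ 8: {1, 2, 3, 4, 4, 6, 7, 8, 8} → 9 values.

9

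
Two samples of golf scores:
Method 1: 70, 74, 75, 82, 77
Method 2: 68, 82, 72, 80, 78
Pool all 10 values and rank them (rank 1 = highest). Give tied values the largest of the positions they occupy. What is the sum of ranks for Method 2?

Sorted (descending): 82, 82, 80, 78, 77, 75, 74, 72, 70, 68
The 2 values of 82 occupy positions 1–2 → each gets rank 2.
Method 2 values → pooled ranks: 68→10, 82→2, 72→8, 80→3, 78→4
Rank sum = 10 + 2 + 8 + 3 + 4 = 27

27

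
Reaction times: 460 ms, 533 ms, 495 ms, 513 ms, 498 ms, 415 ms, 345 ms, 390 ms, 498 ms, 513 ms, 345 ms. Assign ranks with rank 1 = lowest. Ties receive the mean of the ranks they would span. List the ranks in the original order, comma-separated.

Sorted (ascending): 345, 345, 390, 415, 460, 495, 498, 498, 513, 513, 533
The 2 values of 345 occupy positions 1–2 → average rank (1+2)/2 = 1.5.
The 2 values of 498 occupy positions 7–8 → average rank (7+8)/2 = 7.5.
The 2 values of 513 occupy positions 9–10 → average rank (9+10)/2 = 9.5.

5, 11, 6, 9.5, 7.5, 4, 1.5, 3, 7.5, 9.5, 1.5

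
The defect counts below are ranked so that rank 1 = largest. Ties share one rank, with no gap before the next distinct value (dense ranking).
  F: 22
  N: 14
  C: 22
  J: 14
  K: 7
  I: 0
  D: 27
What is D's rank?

1

Sorted (descending): 27, 22, 22, 14, 14, 7, 0
The 2 values of 22 share dense rank 2.
The 2 values of 14 share dense rank 3.
Remaining distinct values take the next consecutive integers.
D has value 27 → rank 1.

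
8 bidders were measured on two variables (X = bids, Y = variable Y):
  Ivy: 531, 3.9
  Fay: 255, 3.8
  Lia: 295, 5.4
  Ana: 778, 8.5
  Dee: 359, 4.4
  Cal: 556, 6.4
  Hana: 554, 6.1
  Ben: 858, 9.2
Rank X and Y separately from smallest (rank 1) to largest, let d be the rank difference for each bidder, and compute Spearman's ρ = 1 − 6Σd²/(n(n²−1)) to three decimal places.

0.905

Ranks of variable 1: 4, 1, 2, 7, 3, 6, 5, 8
Ranks of variable 2: 2, 1, 4, 7, 3, 6, 5, 8
d = r₁ − r₂: 2, 0, -2, 0, 0, 0, 0, 0
d²: 4, 0, 4, 0, 0, 0, 0, 0; Σd² = 8
ρ = 1 − 6·8/(8·63) = 1 − 48/504 = 0.905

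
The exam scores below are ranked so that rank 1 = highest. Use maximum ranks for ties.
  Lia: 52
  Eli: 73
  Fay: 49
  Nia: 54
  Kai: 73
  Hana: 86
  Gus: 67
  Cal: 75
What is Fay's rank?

Sorted (descending): 86, 75, 73, 73, 67, 54, 52, 49
The 2 values of 73 occupy positions 3–4 → each gets rank 4.
Fay has value 49 → rank 8.

8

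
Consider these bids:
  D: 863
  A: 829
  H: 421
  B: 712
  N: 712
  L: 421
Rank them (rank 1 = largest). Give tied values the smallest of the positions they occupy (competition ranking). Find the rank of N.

3

Sorted (descending): 863, 829, 712, 712, 421, 421
The 2 values of 712 occupy positions 3–4 → each gets rank 3.
The 2 values of 421 occupy positions 5–6 → each gets rank 5.
N has value 712 → rank 3.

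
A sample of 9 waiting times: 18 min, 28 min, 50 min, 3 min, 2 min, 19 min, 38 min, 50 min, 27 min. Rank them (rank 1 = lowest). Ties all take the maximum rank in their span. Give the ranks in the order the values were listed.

3, 6, 9, 2, 1, 4, 7, 9, 5

Sorted (ascending): 2, 3, 18, 19, 27, 28, 38, 50, 50
The 2 values of 50 occupy positions 8–9 → each gets rank 9.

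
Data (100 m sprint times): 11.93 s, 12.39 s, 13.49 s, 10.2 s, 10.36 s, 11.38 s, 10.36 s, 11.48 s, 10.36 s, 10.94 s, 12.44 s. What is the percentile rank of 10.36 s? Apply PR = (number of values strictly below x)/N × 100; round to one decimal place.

N = 11.
Strictly below 10.36: 1. Equal to 10.36: 3.
PR = 1/11 × 100 = 9.1

9.1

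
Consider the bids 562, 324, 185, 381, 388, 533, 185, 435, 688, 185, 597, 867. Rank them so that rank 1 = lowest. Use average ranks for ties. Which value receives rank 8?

533

Sorted (ascending): 185, 185, 185, 324, 381, 388, 435, 533, 562, 597, 688, 867
The 3 values of 185 occupy positions 1–3 → average rank 2.
Rank 8 → value 533.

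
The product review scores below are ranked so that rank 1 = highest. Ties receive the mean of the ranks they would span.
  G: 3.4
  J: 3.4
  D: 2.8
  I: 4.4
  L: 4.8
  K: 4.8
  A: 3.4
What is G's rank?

Sorted (descending): 4.8, 4.8, 4.4, 3.4, 3.4, 3.4, 2.8
The 2 values of 4.8 occupy positions 1–2 → average rank (1+2)/2 = 1.5.
The 3 values of 3.4 occupy positions 4–6 → average rank 5.
G has value 3.4 → rank 5.

5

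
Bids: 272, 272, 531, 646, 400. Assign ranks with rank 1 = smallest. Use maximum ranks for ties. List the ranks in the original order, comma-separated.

Sorted (ascending): 272, 272, 400, 531, 646
The 2 values of 272 occupy positions 1–2 → each gets rank 2.

2, 2, 4, 5, 3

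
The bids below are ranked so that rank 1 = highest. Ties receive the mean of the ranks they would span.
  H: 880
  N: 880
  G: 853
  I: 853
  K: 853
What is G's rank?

4

Sorted (descending): 880, 880, 853, 853, 853
The 2 values of 880 occupy positions 1–2 → average rank (1+2)/2 = 1.5.
The 3 values of 853 occupy positions 3–5 → average rank 4.
G has value 853 → rank 4.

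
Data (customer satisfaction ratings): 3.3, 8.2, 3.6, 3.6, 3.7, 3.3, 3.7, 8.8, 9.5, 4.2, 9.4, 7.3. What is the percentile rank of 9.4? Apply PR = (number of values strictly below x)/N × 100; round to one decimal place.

83.3

N = 12.
Strictly below 9.4: 10. Equal to 9.4: 1.
PR = 10/12 × 100 = 83.3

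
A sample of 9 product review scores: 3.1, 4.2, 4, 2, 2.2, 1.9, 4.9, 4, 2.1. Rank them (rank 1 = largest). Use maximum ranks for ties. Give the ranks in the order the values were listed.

Sorted (descending): 4.9, 4.2, 4, 4, 3.1, 2.2, 2.1, 2, 1.9
The 2 values of 4 occupy positions 3–4 → each gets rank 4.

5, 2, 4, 8, 6, 9, 1, 4, 7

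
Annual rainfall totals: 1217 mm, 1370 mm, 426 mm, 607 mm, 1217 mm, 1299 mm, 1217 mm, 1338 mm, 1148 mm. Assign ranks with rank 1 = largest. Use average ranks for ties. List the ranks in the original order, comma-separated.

Sorted (descending): 1370, 1338, 1299, 1217, 1217, 1217, 1148, 607, 426
The 3 values of 1217 occupy positions 4–6 → average rank 5.

5, 1, 9, 8, 5, 3, 5, 2, 7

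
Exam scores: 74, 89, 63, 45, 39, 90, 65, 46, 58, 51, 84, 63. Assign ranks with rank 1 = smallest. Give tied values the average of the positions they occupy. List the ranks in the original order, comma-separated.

9, 11, 6.5, 2, 1, 12, 8, 3, 5, 4, 10, 6.5

Sorted (ascending): 39, 45, 46, 51, 58, 63, 63, 65, 74, 84, 89, 90
The 2 values of 63 occupy positions 6–7 → average rank (6+7)/2 = 6.5.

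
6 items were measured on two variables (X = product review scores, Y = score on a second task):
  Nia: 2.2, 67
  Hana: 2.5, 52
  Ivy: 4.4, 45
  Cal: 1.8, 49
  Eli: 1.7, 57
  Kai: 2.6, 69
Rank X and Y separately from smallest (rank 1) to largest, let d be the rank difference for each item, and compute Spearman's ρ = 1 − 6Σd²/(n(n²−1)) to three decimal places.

-0.143

Ranks of variable 1: 3, 4, 6, 2, 1, 5
Ranks of variable 2: 5, 3, 1, 2, 4, 6
d = r₁ − r₂: -2, 1, 5, 0, -3, -1
d²: 4, 1, 25, 0, 9, 1; Σd² = 40
ρ = 1 − 6·40/(6·35) = 1 − 240/210 = -0.143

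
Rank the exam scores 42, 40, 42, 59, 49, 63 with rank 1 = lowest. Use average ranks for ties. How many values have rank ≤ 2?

Sorted (ascending): 40, 42, 42, 49, 59, 63
The 2 values of 42 occupy positions 2–3 → average rank (2+3)/2 = 2.5.
Ranks ≤ 2: {1} → 1 value.

1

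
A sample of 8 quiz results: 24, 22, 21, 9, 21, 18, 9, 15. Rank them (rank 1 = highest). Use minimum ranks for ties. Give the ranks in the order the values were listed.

1, 2, 3, 7, 3, 5, 7, 6

Sorted (descending): 24, 22, 21, 21, 18, 15, 9, 9
The 2 values of 21 occupy positions 3–4 → each gets rank 3.
The 2 values of 9 occupy positions 7–8 → each gets rank 7.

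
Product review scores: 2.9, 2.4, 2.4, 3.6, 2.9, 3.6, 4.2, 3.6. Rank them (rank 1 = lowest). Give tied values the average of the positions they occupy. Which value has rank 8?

Sorted (ascending): 2.4, 2.4, 2.9, 2.9, 3.6, 3.6, 3.6, 4.2
The 2 values of 2.4 occupy positions 1–2 → average rank (1+2)/2 = 1.5.
The 2 values of 2.9 occupy positions 3–4 → average rank (3+4)/2 = 3.5.
The 3 values of 3.6 occupy positions 5–7 → average rank 6.
Rank 8 → value 4.2.

4.2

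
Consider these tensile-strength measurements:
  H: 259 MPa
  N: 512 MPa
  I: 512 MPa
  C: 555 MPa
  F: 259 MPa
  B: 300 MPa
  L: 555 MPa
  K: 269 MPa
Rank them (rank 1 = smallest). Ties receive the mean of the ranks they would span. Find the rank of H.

Sorted (ascending): 259, 259, 269, 300, 512, 512, 555, 555
The 2 values of 259 occupy positions 1–2 → average rank (1+2)/2 = 1.5.
The 2 values of 512 occupy positions 5–6 → average rank (5+6)/2 = 5.5.
The 2 values of 555 occupy positions 7–8 → average rank (7+8)/2 = 7.5.
H has value 259 MPa → rank 1.5.

1.5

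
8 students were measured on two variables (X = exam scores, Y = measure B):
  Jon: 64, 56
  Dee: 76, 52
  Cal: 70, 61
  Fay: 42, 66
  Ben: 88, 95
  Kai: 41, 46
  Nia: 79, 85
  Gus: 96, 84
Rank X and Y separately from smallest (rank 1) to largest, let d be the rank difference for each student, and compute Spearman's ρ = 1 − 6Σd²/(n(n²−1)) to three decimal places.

0.714

Ranks of variable 1: 3, 5, 4, 2, 7, 1, 6, 8
Ranks of variable 2: 3, 2, 4, 5, 8, 1, 7, 6
d = r₁ − r₂: 0, 3, 0, -3, -1, 0, -1, 2
d²: 0, 9, 0, 9, 1, 0, 1, 4; Σd² = 24
ρ = 1 − 6·24/(8·63) = 1 − 144/504 = 0.714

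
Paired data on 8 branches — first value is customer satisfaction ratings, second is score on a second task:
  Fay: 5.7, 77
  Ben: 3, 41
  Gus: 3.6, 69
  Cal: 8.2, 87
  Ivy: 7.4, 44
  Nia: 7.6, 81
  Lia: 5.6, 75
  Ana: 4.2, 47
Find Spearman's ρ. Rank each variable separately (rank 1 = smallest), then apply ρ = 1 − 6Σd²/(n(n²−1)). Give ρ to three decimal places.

Ranks of variable 1: 5, 1, 2, 8, 6, 7, 4, 3
Ranks of variable 2: 6, 1, 4, 8, 2, 7, 5, 3
d = r₁ − r₂: -1, 0, -2, 0, 4, 0, -1, 0
d²: 1, 0, 4, 0, 16, 0, 1, 0; Σd² = 22
ρ = 1 − 6·22/(8·63) = 1 − 132/504 = 0.738

0.738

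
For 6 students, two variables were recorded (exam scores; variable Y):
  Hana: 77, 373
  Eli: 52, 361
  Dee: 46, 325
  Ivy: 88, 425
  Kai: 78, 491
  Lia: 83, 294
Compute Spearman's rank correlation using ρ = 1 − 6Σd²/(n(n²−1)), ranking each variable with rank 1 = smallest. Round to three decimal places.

0.314

Ranks of variable 1: 3, 2, 1, 6, 4, 5
Ranks of variable 2: 4, 3, 2, 5, 6, 1
d = r₁ − r₂: -1, -1, -1, 1, -2, 4
d²: 1, 1, 1, 1, 4, 16; Σd² = 24
ρ = 1 − 6·24/(6·35) = 1 − 144/210 = 0.314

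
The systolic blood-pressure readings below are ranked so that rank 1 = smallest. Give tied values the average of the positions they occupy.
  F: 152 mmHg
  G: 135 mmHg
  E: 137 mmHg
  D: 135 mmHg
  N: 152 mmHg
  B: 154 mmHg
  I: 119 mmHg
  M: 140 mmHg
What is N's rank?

6.5

Sorted (ascending): 119, 135, 135, 137, 140, 152, 152, 154
The 2 values of 135 occupy positions 2–3 → average rank (2+3)/2 = 2.5.
The 2 values of 152 occupy positions 6–7 → average rank (6+7)/2 = 6.5.
N has value 152 mmHg → rank 6.5.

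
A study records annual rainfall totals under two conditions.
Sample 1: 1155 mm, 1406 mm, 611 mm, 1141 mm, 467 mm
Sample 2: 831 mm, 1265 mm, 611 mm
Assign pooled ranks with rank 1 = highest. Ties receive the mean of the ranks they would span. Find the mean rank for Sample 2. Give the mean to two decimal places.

4.50

Sorted (descending): 1406, 1265, 1155, 1141, 831, 611, 611, 467
The 2 values of 611 occupy positions 6–7 → average rank (6+7)/2 = 6.5.
Sample 2 values → pooled ranks: 831→5, 1265→2, 611→6.5
Mean rank = (5 + 2 + 6.5) / 3 = 4.50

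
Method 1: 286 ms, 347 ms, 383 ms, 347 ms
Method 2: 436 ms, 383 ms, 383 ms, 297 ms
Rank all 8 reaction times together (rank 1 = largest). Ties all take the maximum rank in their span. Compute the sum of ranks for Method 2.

Sorted (descending): 436, 383, 383, 383, 347, 347, 297, 286
The 3 values of 383 occupy positions 2–4 → each gets rank 4.
The 2 values of 347 occupy positions 5–6 → each gets rank 6.
Method 2 values → pooled ranks: 436→1, 383→4, 383→4, 297→7
Rank sum = 1 + 4 + 4 + 7 = 16

16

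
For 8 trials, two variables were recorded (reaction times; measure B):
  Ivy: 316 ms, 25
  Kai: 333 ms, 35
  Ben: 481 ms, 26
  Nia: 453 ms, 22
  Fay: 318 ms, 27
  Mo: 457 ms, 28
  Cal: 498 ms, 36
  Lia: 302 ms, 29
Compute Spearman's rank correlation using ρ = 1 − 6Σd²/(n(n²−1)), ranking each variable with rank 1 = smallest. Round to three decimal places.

Ranks of variable 1: 2, 4, 7, 5, 3, 6, 8, 1
Ranks of variable 2: 2, 7, 3, 1, 4, 5, 8, 6
d = r₁ − r₂: 0, -3, 4, 4, -1, 1, 0, -5
d²: 0, 9, 16, 16, 1, 1, 0, 25; Σd² = 68
ρ = 1 − 6·68/(8·63) = 1 − 408/504 = 0.190

0.190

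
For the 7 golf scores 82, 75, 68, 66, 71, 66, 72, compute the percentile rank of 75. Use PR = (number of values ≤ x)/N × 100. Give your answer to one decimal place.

N = 7.
Strictly below 75: 5. Equal to 75: 1.
PR = 6/7 × 100 = 85.7

85.7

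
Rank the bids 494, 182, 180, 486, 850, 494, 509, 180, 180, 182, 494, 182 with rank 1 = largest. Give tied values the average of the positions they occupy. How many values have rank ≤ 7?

Sorted (descending): 850, 509, 494, 494, 494, 486, 182, 182, 182, 180, 180, 180
The 3 values of 494 occupy positions 3–5 → average rank 4.
The 3 values of 182 occupy positions 7–9 → average rank 8.
The 3 values of 180 occupy positions 10–12 → average rank 11.
Ranks ≤ 7: {1, 2, 4, 4, 4, 6} → 6 values.

6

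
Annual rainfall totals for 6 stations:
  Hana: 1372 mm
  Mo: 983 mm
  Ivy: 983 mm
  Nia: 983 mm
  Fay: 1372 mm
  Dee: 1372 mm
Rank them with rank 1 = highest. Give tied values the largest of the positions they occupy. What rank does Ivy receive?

6

Sorted (descending): 1372, 1372, 1372, 983, 983, 983
The 3 values of 1372 occupy positions 1–3 → each gets rank 3.
The 3 values of 983 occupy positions 4–6 → each gets rank 6.
Ivy has value 983 mm → rank 6.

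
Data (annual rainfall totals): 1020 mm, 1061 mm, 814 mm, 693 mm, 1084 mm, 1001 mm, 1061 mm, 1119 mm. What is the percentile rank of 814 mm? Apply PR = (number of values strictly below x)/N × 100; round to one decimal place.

12.5

N = 8.
Strictly below 814: 1. Equal to 814: 1.
PR = 1/8 × 100 = 12.5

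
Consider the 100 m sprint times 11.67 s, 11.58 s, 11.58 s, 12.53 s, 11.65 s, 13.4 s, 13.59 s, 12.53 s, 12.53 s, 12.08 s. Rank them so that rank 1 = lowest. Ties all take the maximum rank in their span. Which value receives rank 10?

13.59

Sorted (ascending): 11.58, 11.58, 11.65, 11.67, 12.08, 12.53, 12.53, 12.53, 13.4, 13.59
The 2 values of 11.58 occupy positions 1–2 → each gets rank 2.
The 3 values of 12.53 occupy positions 6–8 → each gets rank 8.
Rank 10 → value 13.59.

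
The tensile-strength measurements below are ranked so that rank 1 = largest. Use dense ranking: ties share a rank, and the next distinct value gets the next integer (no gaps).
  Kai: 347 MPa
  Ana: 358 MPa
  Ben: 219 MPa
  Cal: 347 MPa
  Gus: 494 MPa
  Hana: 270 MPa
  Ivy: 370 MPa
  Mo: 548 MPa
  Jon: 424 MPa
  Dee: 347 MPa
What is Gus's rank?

Sorted (descending): 548, 494, 424, 370, 358, 347, 347, 347, 270, 219
The 3 values of 347 share dense rank 6.
Remaining distinct values take the next consecutive integers.
Gus has value 494 MPa → rank 2.

2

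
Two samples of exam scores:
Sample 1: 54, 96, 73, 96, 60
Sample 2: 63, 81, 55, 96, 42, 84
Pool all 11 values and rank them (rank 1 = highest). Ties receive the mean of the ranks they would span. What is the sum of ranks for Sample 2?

Sorted (descending): 96, 96, 96, 84, 81, 73, 63, 60, 55, 54, 42
The 3 values of 96 occupy positions 1–3 → average rank 2.
Sample 2 values → pooled ranks: 63→7, 81→5, 55→9, 96→2, 42→11, 84→4
Rank sum = 7 + 5 + 9 + 2 + 11 + 4 = 38

38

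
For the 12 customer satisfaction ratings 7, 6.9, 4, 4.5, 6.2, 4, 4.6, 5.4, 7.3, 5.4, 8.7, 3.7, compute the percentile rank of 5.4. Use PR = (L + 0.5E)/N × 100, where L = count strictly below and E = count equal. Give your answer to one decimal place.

N = 12.
Strictly below 5.4: 5. Equal to 5.4: 2.
PR = (5 + 0.5·2)/12 × 100 = 50.0

50.0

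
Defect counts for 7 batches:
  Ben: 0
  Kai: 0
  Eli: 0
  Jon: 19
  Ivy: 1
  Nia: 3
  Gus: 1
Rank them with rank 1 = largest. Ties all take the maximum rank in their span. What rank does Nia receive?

Sorted (descending): 19, 3, 1, 1, 0, 0, 0
The 2 values of 1 occupy positions 3–4 → each gets rank 4.
The 3 values of 0 occupy positions 5–7 → each gets rank 7.
Nia has value 3 → rank 2.

2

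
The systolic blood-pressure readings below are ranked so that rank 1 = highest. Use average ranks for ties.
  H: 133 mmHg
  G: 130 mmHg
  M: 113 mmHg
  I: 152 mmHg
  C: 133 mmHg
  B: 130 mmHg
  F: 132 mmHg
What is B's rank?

5.5

Sorted (descending): 152, 133, 133, 132, 130, 130, 113
The 2 values of 133 occupy positions 2–3 → average rank (2+3)/2 = 2.5.
The 2 values of 130 occupy positions 5–6 → average rank (5+6)/2 = 5.5.
B has value 130 mmHg → rank 5.5.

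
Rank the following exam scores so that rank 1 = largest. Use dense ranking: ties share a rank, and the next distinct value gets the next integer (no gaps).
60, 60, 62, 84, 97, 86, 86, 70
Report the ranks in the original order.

Sorted (descending): 97, 86, 86, 84, 70, 62, 60, 60
The 2 values of 86 share dense rank 2.
The 2 values of 60 share dense rank 6.
Remaining distinct values take the next consecutive integers.

6, 6, 5, 3, 1, 2, 2, 4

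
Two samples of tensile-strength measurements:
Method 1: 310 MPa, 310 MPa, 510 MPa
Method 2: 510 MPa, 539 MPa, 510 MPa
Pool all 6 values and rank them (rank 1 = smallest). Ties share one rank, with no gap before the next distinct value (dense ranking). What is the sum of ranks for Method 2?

Sorted (ascending): 310, 310, 510, 510, 510, 539
The 2 values of 310 share dense rank 1.
The 3 values of 510 share dense rank 2.
Remaining distinct values take the next consecutive integers.
Method 2 values → pooled ranks: 510→2, 539→3, 510→2
Rank sum = 2 + 3 + 2 = 7

7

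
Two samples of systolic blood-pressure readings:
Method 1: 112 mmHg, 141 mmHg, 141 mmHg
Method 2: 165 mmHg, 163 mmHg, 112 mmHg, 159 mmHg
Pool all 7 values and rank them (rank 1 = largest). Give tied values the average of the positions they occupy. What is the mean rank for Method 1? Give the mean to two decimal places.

5.17

Sorted (descending): 165, 163, 159, 141, 141, 112, 112
The 2 values of 141 occupy positions 4–5 → average rank (4+5)/2 = 4.5.
The 2 values of 112 occupy positions 6–7 → average rank (6+7)/2 = 6.5.
Method 1 values → pooled ranks: 112→6.5, 141→4.5, 141→4.5
Mean rank = (6.5 + 4.5 + 4.5) / 3 = 5.17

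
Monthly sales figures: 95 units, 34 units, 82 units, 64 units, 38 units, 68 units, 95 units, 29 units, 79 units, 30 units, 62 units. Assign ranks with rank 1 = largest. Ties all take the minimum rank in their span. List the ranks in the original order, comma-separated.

Sorted (descending): 95, 95, 82, 79, 68, 64, 62, 38, 34, 30, 29
The 2 values of 95 occupy positions 1–2 → each gets rank 1.

1, 9, 3, 6, 8, 5, 1, 11, 4, 10, 7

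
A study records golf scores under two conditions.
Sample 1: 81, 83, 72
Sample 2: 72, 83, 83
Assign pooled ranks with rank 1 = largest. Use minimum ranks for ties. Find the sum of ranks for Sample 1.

10

Sorted (descending): 83, 83, 83, 81, 72, 72
The 3 values of 83 occupy positions 1–3 → each gets rank 1.
The 2 values of 72 occupy positions 5–6 → each gets rank 5.
Sample 1 values → pooled ranks: 81→4, 83→1, 72→5
Rank sum = 4 + 1 + 5 = 10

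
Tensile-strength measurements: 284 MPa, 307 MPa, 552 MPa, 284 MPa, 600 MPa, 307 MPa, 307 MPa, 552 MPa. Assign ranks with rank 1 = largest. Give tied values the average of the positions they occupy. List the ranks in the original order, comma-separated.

Sorted (descending): 600, 552, 552, 307, 307, 307, 284, 284
The 2 values of 552 occupy positions 2–3 → average rank (2+3)/2 = 2.5.
The 3 values of 307 occupy positions 4–6 → average rank 5.
The 2 values of 284 occupy positions 7–8 → average rank (7+8)/2 = 7.5.

7.5, 5, 2.5, 7.5, 1, 5, 5, 2.5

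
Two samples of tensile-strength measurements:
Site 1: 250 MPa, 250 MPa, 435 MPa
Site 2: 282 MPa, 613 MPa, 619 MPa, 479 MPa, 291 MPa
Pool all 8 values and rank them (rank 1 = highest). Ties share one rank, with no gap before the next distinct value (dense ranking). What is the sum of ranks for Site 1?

Sorted (descending): 619, 613, 479, 435, 291, 282, 250, 250
The 2 values of 250 share dense rank 7.
Remaining distinct values take the next consecutive integers.
Site 1 values → pooled ranks: 250→7, 250→7, 435→4
Rank sum = 7 + 7 + 4 = 18

18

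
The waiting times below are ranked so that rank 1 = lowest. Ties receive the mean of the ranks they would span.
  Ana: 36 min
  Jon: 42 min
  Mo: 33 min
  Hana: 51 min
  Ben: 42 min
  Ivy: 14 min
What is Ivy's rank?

Sorted (ascending): 14, 33, 36, 42, 42, 51
The 2 values of 42 occupy positions 4–5 → average rank (4+5)/2 = 4.5.
Ivy has value 14 min → rank 1.

1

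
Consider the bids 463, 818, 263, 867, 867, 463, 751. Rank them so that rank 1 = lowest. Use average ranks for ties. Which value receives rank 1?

263

Sorted (ascending): 263, 463, 463, 751, 818, 867, 867
The 2 values of 463 occupy positions 2–3 → average rank (2+3)/2 = 2.5.
The 2 values of 867 occupy positions 6–7 → average rank (6+7)/2 = 6.5.
Rank 1 → value 263.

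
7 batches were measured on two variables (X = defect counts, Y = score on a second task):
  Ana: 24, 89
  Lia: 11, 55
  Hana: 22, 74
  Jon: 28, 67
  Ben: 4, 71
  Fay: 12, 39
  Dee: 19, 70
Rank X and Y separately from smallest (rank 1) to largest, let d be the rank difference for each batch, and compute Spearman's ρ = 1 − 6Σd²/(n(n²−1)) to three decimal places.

Ranks of variable 1: 6, 2, 5, 7, 1, 3, 4
Ranks of variable 2: 7, 2, 6, 3, 5, 1, 4
d = r₁ − r₂: -1, 0, -1, 4, -4, 2, 0
d²: 1, 0, 1, 16, 16, 4, 0; Σd² = 38
ρ = 1 − 6·38/(7·48) = 1 − 228/336 = 0.321

0.321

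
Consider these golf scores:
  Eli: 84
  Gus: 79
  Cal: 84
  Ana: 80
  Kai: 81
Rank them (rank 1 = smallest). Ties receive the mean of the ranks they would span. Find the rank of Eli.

Sorted (ascending): 79, 80, 81, 84, 84
The 2 values of 84 occupy positions 4–5 → average rank (4+5)/2 = 4.5.
Eli has value 84 → rank 4.5.

4.5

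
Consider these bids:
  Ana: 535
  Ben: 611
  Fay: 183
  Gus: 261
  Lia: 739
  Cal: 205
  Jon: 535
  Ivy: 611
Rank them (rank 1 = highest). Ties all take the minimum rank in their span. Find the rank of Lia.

Sorted (descending): 739, 611, 611, 535, 535, 261, 205, 183
The 2 values of 611 occupy positions 2–3 → each gets rank 2.
The 2 values of 535 occupy positions 4–5 → each gets rank 4.
Lia has value 739 → rank 1.

1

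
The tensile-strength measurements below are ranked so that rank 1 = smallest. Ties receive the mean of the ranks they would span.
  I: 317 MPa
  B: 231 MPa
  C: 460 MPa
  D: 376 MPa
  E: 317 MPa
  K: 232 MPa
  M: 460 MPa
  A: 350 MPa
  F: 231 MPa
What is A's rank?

6

Sorted (ascending): 231, 231, 232, 317, 317, 350, 376, 460, 460
The 2 values of 231 occupy positions 1–2 → average rank (1+2)/2 = 1.5.
The 2 values of 317 occupy positions 4–5 → average rank (4+5)/2 = 4.5.
The 2 values of 460 occupy positions 8–9 → average rank (8+9)/2 = 8.5.
A has value 350 MPa → rank 6.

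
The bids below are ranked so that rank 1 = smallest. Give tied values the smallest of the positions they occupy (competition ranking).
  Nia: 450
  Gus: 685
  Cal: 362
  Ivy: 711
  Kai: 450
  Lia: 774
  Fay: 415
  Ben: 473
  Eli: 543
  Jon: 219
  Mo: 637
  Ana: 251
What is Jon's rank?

Sorted (ascending): 219, 251, 362, 415, 450, 450, 473, 543, 637, 685, 711, 774
The 2 values of 450 occupy positions 5–6 → each gets rank 5.
Jon has value 219 → rank 1.

1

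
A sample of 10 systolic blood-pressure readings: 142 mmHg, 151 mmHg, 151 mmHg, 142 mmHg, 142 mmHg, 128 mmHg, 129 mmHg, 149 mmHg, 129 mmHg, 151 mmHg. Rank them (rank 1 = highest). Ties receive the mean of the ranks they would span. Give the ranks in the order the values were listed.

Sorted (descending): 151, 151, 151, 149, 142, 142, 142, 129, 129, 128
The 3 values of 151 occupy positions 1–3 → average rank 2.
The 3 values of 142 occupy positions 5–7 → average rank 6.
The 2 values of 129 occupy positions 8–9 → average rank (8+9)/2 = 8.5.

6, 2, 2, 6, 6, 10, 8.5, 4, 8.5, 2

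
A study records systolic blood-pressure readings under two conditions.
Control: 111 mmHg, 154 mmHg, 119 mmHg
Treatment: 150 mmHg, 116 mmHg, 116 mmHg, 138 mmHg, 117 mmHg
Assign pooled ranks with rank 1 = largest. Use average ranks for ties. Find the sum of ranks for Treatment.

Sorted (descending): 154, 150, 138, 119, 117, 116, 116, 111
The 2 values of 116 occupy positions 6–7 → average rank (6+7)/2 = 6.5.
Treatment values → pooled ranks: 150→2, 116→6.5, 116→6.5, 138→3, 117→5
Rank sum = 2 + 6.5 + 6.5 + 3 + 5 = 23

23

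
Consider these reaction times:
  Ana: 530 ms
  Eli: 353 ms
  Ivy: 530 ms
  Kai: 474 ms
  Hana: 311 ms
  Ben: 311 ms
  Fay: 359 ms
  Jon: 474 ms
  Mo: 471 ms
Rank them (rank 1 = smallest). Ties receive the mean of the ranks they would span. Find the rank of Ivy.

Sorted (ascending): 311, 311, 353, 359, 471, 474, 474, 530, 530
The 2 values of 311 occupy positions 1–2 → average rank (1+2)/2 = 1.5.
The 2 values of 474 occupy positions 6–7 → average rank (6+7)/2 = 6.5.
The 2 values of 530 occupy positions 8–9 → average rank (8+9)/2 = 8.5.
Ivy has value 530 ms → rank 8.5.

8.5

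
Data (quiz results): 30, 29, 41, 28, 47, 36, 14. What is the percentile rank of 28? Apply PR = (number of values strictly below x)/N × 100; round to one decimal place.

14.3

N = 7.
Strictly below 28: 1. Equal to 28: 1.
PR = 1/7 × 100 = 14.3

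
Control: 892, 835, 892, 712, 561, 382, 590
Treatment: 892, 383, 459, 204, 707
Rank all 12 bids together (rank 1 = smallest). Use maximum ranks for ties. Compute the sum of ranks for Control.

54

Sorted (ascending): 204, 382, 383, 459, 561, 590, 707, 712, 835, 892, 892, 892
The 3 values of 892 occupy positions 10–12 → each gets rank 12.
Control values → pooled ranks: 892→12, 835→9, 892→12, 712→8, 561→5, 382→2, 590→6
Rank sum = 12 + 9 + 12 + 8 + 5 + 2 + 6 = 54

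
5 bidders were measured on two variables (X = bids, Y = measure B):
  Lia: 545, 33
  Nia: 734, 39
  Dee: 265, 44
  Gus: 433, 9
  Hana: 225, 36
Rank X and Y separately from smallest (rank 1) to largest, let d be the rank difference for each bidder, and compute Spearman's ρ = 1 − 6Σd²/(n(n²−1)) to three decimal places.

Ranks of variable 1: 4, 5, 2, 3, 1
Ranks of variable 2: 2, 4, 5, 1, 3
d = r₁ − r₂: 2, 1, -3, 2, -2
d²: 4, 1, 9, 4, 4; Σd² = 22
ρ = 1 − 6·22/(5·24) = 1 − 132/120 = -0.100

-0.100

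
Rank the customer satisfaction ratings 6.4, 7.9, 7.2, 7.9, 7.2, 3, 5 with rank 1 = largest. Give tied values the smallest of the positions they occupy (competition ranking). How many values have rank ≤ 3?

4

Sorted (descending): 7.9, 7.9, 7.2, 7.2, 6.4, 5, 3
The 2 values of 7.9 occupy positions 1–2 → each gets rank 1.
The 2 values of 7.2 occupy positions 3–4 → each gets rank 3.
Ranks ≤ 3: {1, 1, 3, 3} → 4 values.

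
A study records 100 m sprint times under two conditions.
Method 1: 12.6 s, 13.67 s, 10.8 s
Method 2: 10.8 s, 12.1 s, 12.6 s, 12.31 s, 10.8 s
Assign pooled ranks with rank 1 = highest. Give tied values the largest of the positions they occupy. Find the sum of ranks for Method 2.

28

Sorted (descending): 13.67, 12.6, 12.6, 12.31, 12.1, 10.8, 10.8, 10.8
The 2 values of 12.6 occupy positions 2–3 → each gets rank 3.
The 3 values of 10.8 occupy positions 6–8 → each gets rank 8.
Method 2 values → pooled ranks: 10.8→8, 12.1→5, 12.6→3, 12.31→4, 10.8→8
Rank sum = 8 + 5 + 3 + 4 + 8 = 28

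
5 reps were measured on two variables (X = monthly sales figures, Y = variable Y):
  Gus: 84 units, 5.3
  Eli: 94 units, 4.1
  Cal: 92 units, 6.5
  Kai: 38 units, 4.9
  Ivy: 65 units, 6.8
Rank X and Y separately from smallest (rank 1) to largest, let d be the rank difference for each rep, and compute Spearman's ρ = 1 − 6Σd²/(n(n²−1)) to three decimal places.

-0.300

Ranks of variable 1: 3, 5, 4, 1, 2
Ranks of variable 2: 3, 1, 4, 2, 5
d = r₁ − r₂: 0, 4, 0, -1, -3
d²: 0, 16, 0, 1, 9; Σd² = 26
ρ = 1 − 6·26/(5·24) = 1 − 156/120 = -0.300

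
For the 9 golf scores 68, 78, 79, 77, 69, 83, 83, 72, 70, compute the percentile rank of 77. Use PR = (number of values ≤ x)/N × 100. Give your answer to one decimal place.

55.6

N = 9.
Strictly below 77: 4. Equal to 77: 1.
PR = 5/9 × 100 = 55.6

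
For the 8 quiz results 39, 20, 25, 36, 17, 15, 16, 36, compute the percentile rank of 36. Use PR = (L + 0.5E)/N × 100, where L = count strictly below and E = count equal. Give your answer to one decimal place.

75.0

N = 8.
Strictly below 36: 5. Equal to 36: 2.
PR = (5 + 0.5·2)/8 × 100 = 75.0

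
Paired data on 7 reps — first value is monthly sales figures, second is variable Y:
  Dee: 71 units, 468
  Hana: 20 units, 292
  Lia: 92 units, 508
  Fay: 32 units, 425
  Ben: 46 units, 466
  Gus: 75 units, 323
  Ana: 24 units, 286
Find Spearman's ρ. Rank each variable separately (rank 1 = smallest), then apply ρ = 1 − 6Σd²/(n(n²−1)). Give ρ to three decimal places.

0.750

Ranks of variable 1: 5, 1, 7, 3, 4, 6, 2
Ranks of variable 2: 6, 2, 7, 4, 5, 3, 1
d = r₁ − r₂: -1, -1, 0, -1, -1, 3, 1
d²: 1, 1, 0, 1, 1, 9, 1; Σd² = 14
ρ = 1 − 6·14/(7·48) = 1 − 84/336 = 0.750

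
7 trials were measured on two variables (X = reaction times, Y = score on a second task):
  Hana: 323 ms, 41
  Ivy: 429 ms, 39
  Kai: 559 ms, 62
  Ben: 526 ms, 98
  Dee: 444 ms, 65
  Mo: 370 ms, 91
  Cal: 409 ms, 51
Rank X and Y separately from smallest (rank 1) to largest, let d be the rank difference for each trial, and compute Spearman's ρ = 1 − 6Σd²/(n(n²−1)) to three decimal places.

Ranks of variable 1: 1, 4, 7, 6, 5, 2, 3
Ranks of variable 2: 2, 1, 4, 7, 5, 6, 3
d = r₁ − r₂: -1, 3, 3, -1, 0, -4, 0
d²: 1, 9, 9, 1, 0, 16, 0; Σd² = 36
ρ = 1 − 6·36/(7·48) = 1 − 216/336 = 0.357

0.357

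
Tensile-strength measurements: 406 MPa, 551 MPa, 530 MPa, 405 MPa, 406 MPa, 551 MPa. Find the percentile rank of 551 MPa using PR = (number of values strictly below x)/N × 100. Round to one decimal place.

N = 6.
Strictly below 551: 4. Equal to 551: 2.
PR = 4/6 × 100 = 66.7

66.7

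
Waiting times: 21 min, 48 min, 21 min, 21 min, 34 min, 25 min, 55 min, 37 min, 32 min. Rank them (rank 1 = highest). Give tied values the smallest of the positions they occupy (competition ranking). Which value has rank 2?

48

Sorted (descending): 55, 48, 37, 34, 32, 25, 21, 21, 21
The 3 values of 21 occupy positions 7–9 → each gets rank 7.
Rank 2 → value 48.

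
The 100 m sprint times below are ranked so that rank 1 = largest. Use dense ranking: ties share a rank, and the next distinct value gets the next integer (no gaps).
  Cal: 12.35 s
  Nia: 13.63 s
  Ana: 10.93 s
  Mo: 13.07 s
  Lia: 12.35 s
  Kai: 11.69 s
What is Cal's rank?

3

Sorted (descending): 13.63, 13.07, 12.35, 12.35, 11.69, 10.93
The 2 values of 12.35 share dense rank 3.
Remaining distinct values take the next consecutive integers.
Cal has value 12.35 s → rank 3.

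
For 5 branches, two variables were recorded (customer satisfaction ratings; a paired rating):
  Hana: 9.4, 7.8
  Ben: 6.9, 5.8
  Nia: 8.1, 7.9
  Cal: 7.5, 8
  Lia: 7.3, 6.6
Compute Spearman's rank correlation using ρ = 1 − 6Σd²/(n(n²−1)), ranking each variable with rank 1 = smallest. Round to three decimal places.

0.600

Ranks of variable 1: 5, 1, 4, 3, 2
Ranks of variable 2: 3, 1, 4, 5, 2
d = r₁ − r₂: 2, 0, 0, -2, 0
d²: 4, 0, 0, 4, 0; Σd² = 8
ρ = 1 − 6·8/(5·24) = 1 − 48/120 = 0.600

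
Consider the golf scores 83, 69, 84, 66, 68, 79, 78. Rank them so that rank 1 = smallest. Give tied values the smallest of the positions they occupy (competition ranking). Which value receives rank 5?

79

Sorted (ascending): 66, 68, 69, 78, 79, 83, 84
No ties — each value takes its position as its rank.
Rank 5 → value 79.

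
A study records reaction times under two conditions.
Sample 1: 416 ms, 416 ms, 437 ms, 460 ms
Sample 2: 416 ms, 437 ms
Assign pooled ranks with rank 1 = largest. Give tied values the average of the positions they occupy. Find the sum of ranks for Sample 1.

Sorted (descending): 460, 437, 437, 416, 416, 416
The 2 values of 437 occupy positions 2–3 → average rank (2+3)/2 = 2.5.
The 3 values of 416 occupy positions 4–6 → average rank 5.
Sample 1 values → pooled ranks: 416→5, 416→5, 437→2.5, 460→1
Rank sum = 5 + 5 + 2.5 + 1 = 13.5

13.5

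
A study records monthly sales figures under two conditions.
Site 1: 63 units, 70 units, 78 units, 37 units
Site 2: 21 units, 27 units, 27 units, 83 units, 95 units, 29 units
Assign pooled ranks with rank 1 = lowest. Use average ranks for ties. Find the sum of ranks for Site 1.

Sorted (ascending): 21, 27, 27, 29, 37, 63, 70, 78, 83, 95
The 2 values of 27 occupy positions 2–3 → average rank (2+3)/2 = 2.5.
Site 1 values → pooled ranks: 63→6, 70→7, 78→8, 37→5
Rank sum = 6 + 7 + 8 + 5 = 26

26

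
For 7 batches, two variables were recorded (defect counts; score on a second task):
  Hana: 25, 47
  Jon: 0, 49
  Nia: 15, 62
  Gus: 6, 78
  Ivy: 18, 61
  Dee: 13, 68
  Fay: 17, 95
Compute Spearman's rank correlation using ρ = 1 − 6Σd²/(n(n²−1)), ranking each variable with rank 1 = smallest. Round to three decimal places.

-0.250

Ranks of variable 1: 7, 1, 4, 2, 6, 3, 5
Ranks of variable 2: 1, 2, 4, 6, 3, 5, 7
d = r₁ − r₂: 6, -1, 0, -4, 3, -2, -2
d²: 36, 1, 0, 16, 9, 4, 4; Σd² = 70
ρ = 1 − 6·70/(7·48) = 1 − 420/336 = -0.250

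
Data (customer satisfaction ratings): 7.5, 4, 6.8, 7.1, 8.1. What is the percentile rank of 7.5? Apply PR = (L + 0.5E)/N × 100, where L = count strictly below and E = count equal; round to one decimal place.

N = 5.
Strictly below 7.5: 3. Equal to 7.5: 1.
PR = (3 + 0.5·1)/5 × 100 = 70.0

70.0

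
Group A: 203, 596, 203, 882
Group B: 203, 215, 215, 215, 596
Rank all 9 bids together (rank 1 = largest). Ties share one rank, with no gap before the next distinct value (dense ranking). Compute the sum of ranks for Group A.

11

Sorted (descending): 882, 596, 596, 215, 215, 215, 203, 203, 203
The 2 values of 596 share dense rank 2.
The 3 values of 215 share dense rank 3.
The 3 values of 203 share dense rank 4.
Remaining distinct values take the next consecutive integers.
Group A values → pooled ranks: 203→4, 596→2, 203→4, 882→1
Rank sum = 4 + 2 + 4 + 1 = 11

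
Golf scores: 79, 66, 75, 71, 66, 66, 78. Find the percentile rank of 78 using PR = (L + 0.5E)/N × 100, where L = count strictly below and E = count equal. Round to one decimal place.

N = 7.
Strictly below 78: 5. Equal to 78: 1.
PR = (5 + 0.5·1)/7 × 100 = 78.6

78.6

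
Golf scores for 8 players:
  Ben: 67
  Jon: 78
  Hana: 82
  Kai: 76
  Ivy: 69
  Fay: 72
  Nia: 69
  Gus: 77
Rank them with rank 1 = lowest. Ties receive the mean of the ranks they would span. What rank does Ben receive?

Sorted (ascending): 67, 69, 69, 72, 76, 77, 78, 82
The 2 values of 69 occupy positions 2–3 → average rank (2+3)/2 = 2.5.
Ben has value 67 → rank 1.

1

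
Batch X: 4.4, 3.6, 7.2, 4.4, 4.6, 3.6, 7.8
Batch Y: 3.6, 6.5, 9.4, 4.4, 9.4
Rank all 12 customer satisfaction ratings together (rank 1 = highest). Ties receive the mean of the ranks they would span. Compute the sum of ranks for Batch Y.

27

Sorted (descending): 9.4, 9.4, 7.8, 7.2, 6.5, 4.6, 4.4, 4.4, 4.4, 3.6, 3.6, 3.6
The 2 values of 9.4 occupy positions 1–2 → average rank (1+2)/2 = 1.5.
The 3 values of 4.4 occupy positions 7–9 → average rank 8.
The 3 values of 3.6 occupy positions 10–12 → average rank 11.
Batch Y values → pooled ranks: 3.6→11, 6.5→5, 9.4→1.5, 4.4→8, 9.4→1.5
Rank sum = 11 + 5 + 1.5 + 8 + 1.5 = 27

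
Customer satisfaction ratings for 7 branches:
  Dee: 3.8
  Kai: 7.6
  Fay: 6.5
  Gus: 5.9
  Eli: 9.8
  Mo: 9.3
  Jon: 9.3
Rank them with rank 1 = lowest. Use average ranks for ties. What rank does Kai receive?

Sorted (ascending): 3.8, 5.9, 6.5, 7.6, 9.3, 9.3, 9.8
The 2 values of 9.3 occupy positions 5–6 → average rank (5+6)/2 = 5.5.
Kai has value 7.6 → rank 4.

4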